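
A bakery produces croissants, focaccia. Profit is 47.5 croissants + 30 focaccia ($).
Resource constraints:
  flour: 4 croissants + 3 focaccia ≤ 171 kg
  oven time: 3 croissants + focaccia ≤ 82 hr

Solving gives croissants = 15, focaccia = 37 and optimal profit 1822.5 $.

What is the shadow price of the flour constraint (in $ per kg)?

8.5

Check each constraint at x*: flour 171/171 (tight); oven time 82/82 (tight).
Dual feasibility on the basic columns requires 4·y_flour + 3·y_oven time = 47.5, 3·y_flour + 1·y_oven time = 30.
This yields shadow prices y_flour = 8.5, y_oven time = 4.5.
Shadow price of flour = 8.5.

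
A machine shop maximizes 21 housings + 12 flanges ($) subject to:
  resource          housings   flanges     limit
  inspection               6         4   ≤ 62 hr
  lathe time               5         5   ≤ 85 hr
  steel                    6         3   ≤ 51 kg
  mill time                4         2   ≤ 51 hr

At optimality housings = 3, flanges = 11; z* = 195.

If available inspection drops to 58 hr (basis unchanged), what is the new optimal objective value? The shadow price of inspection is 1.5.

Δb = -4, so new z* = 195 + (1.5)·(-4) = 195 − 6 = 189.

189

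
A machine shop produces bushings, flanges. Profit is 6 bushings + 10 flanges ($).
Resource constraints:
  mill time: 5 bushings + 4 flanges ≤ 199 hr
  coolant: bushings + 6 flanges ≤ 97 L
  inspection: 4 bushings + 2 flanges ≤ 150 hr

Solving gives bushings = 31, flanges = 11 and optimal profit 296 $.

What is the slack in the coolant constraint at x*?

coolant used = 1·31 + 6·11 = 97; slack = 97 − 97 = 0.

0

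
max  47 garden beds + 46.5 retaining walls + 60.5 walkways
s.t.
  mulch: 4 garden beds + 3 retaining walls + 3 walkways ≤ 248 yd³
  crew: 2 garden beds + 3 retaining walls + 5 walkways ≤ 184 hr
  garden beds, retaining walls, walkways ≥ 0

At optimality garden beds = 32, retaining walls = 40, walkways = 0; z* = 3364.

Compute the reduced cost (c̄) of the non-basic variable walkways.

-1

At the optimum: mulch uses 248 of 248 (binding); crew uses 184 of 184 (binding).
From A_Bᵀ y = c: 4·y_mulch + 2·y_crew = 47; 3·y_mulch + 3·y_crew = 46.5.
→ y_mulch = 8 and y_crew = 7.5.
Reduced cost of walkways: c₃ − yᵀa₃ = 60.5 − (8·3 + 7.5·5) = 60.5 − 61.5 = -1.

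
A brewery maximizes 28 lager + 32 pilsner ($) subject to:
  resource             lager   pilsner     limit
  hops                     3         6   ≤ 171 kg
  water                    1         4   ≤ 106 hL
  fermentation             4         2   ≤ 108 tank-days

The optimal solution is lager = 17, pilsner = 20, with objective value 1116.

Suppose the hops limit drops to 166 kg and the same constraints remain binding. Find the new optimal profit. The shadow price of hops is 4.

Δb = -5, so new z* = 1116 + (4)·(-5) = 1116 − 20 = 1096.

1096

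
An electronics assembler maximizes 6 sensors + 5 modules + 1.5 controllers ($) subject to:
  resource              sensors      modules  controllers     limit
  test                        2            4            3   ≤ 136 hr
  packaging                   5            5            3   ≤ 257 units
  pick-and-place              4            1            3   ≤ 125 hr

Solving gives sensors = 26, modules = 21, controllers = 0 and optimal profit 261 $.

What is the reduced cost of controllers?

-4.5

Binding: test and pick-and-place. Non-binding: packaging (22 unused).
Since packaging is not tight, its dual is 0.
The binding rows give the dual system: 2·y_test + 4·y_pick-and-place = 6 and 4·y_test + 1·y_pick-and-place = 5.
→ y_test = 1 and y_pick-and-place = 1.
Reduced cost of controllers: c₃ − yᵀa₃ = 1.5 − (1·3 + 1·3) = 1.5 − 6 = -4.5.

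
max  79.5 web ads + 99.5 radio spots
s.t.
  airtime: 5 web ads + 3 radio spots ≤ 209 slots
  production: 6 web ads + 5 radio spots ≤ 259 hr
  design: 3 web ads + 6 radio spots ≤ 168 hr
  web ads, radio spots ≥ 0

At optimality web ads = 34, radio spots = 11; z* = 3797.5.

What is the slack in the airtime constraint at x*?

airtime used = 5·34 + 3·11 = 203; slack = 209 − 203 = 6.

6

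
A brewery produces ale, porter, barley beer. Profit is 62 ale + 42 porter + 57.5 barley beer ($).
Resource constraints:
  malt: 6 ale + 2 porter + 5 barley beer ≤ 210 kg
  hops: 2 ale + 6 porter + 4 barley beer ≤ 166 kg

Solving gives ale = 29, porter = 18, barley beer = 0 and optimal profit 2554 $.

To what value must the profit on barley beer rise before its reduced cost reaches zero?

Both malt and hops are binding at x*.
The binding rows give the dual system: 6·y_malt + 2·y_hops = 62 and 2·y_malt + 6·y_hops = 42.
This yields shadow prices y_malt = 9, y_hops = 4.
barley beer enters the basis when its profit ≥ yᵀa₃ = 9·5 + 4·4 = 61.

61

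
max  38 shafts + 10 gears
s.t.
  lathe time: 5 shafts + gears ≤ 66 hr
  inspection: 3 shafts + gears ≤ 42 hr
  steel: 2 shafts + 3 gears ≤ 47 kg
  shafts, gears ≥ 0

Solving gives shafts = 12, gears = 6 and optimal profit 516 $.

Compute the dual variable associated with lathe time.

4

Check each constraint at x*: lathe time 66/66 (tight); inspection 42/42 (tight); steel 42/47 (slack 5).
Since steel is not tight, its dual is 0.
The binding rows give the dual system: 5·y_lathe time + 3·y_inspection = 38 and 1·y_lathe time + 1·y_inspection = 10.
→ y_lathe time = 4 and y_inspection = 6.
Shadow price of lathe time = 4.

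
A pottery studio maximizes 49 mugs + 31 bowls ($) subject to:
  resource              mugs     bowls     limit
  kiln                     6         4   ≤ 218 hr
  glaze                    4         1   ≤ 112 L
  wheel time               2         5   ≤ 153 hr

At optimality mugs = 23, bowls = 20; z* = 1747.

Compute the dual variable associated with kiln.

Binding: kiln and glaze. Non-binding: wheel time (7 unused).
Since wheel time is not tight, its dual is 0.
Dual feasibility on the basic columns requires 6·y_kiln + 4·y_glaze = 49, 4·y_kiln + 1·y_glaze = 31.
→ y_kiln = 7.5 and y_glaze = 1.
Shadow price of kiln = 7.5.

7.5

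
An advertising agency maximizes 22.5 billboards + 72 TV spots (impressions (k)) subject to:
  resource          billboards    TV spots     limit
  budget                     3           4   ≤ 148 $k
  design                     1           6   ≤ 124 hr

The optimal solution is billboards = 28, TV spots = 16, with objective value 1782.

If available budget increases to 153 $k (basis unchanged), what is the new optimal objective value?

Both budget and design are binding at x*.
From A_Bᵀ y = c: 3·y_budget + 1·y_design = 22.5; 4·y_budget + 6·y_design = 72.
Solving: y_budget = 4.5, y_design = 9.
Δz = y_budget·Δb = 4.5 × (5) = 22.5, so new z* = 1782 + 22.5 = 1804.5.

1804.5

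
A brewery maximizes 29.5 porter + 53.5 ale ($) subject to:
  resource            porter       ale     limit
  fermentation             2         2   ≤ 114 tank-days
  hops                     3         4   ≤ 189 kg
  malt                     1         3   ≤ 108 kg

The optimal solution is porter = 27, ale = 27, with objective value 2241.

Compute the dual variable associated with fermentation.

0

Check each constraint at x*: fermentation 108/114 (slack 6); hops 189/189 (tight); malt 108/108 (tight).
By complementary slackness, y = 0 for the non-binding constraint.
Dual feasibility on the basic columns requires 3·y_hops + 1·y_malt = 29.5, 4·y_hops + 3·y_malt = 53.5.
Solving: y_hops = 7, y_malt = 8.5.
Shadow price of fermentation = 0.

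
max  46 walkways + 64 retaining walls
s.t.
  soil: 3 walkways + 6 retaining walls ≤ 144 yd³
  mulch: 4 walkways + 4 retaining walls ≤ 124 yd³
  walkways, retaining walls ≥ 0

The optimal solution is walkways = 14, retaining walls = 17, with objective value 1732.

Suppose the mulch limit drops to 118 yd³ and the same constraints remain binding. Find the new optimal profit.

1690

Both soil and mulch are binding at x*.
Dual feasibility on the basic columns requires 3·y_soil + 4·y_mulch = 46, 6·y_soil + 4·y_mulch = 64.
Solving: y_soil = 6, y_mulch = 7.
Δz = y_mulch·Δb = 7 × (-6) = -42, so new z* = 1732 − 42 = 1690.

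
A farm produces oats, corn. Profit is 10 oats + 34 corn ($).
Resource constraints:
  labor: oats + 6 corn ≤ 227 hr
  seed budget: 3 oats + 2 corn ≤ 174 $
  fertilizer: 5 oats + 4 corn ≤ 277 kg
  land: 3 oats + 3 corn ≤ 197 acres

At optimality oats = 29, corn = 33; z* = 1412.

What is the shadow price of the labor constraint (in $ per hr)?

5

Check each constraint at x*: labor 227/227 (tight); seed budget 153/174 (slack 21); fertilizer 277/277 (tight); land 186/197 (slack 11).
Since seed budget, land are not tight, their duals are 0.
From A_Bᵀ y = c: 1·y_labor + 5·y_fertilizer = 10; 6·y_labor + 4·y_fertilizer = 34.
This yields shadow prices y_labor = 5, y_fertilizer = 1.
Shadow price of labor = 5.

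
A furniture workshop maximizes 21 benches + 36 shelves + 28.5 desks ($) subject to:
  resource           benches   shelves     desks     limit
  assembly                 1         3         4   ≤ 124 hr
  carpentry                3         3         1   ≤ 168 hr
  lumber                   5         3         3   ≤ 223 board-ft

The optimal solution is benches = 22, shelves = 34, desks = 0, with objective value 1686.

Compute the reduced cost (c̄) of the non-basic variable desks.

Binding: assembly and carpentry. Non-binding: lumber (11 unused).
By complementary slackness, y = 0 for the non-binding constraint.
The binding rows give the dual system: 1·y_assembly + 3·y_carpentry = 21 and 3·y_assembly + 3·y_carpentry = 36.
This yields shadow prices y_assembly = 7.5, y_carpentry = 4.5.
Reduced cost of desks: c₃ − yᵀa₃ = 28.5 − (7.5·4 + 4.5·1) = 28.5 − 34.5 = -6.

-6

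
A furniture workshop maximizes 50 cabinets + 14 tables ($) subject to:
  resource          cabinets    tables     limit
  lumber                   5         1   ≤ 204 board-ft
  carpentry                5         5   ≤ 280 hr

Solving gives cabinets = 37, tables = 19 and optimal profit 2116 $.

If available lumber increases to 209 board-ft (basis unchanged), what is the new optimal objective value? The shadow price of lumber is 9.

Δb = 5, so new z* = 2116 + (9)·(5) = 2116 + 45 = 2161.

2161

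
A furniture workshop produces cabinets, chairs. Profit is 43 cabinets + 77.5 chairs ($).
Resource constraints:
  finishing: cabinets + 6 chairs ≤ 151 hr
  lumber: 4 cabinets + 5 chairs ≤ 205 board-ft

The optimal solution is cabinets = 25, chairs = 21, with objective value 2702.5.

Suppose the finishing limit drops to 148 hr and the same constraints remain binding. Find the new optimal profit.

2687.5

Check each constraint at x*: finishing 151/151 (tight); lumber 205/205 (tight).
From A_Bᵀ y = c: 1·y_finishing + 4·y_lumber = 43; 6·y_finishing + 5·y_lumber = 77.5.
→ y_finishing = 5 and y_lumber = 9.5.
Δz = y_finishing·Δb = 5 × (-3) = -15, so new z* = 2702.5 − 15 = 2687.5.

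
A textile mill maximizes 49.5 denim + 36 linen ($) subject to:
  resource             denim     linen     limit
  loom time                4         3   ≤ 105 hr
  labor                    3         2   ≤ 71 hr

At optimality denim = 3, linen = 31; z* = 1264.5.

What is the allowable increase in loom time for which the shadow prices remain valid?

1.5

Binding constraints: loom time, labor. The basis is B = [[4,3],[3,2]] with det -1.
Per unit increase in loom time, x* moves by d = (-2, 3).
The basis stays optimal until denim reaches 0; allowable increase = 1.5 hr.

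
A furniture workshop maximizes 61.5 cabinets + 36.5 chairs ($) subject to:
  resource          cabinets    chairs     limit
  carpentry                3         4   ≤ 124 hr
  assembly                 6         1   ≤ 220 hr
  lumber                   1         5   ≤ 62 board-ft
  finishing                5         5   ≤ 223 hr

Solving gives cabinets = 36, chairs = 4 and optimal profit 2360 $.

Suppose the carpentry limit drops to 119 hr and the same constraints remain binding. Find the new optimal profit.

Binding: carpentry and assembly. Non-binding: lumber (6 unused), finishing (23 unused).
Slack constraints have shadow price 0 (complementary slackness).
The binding rows give the dual system: 3·y_carpentry + 6·y_assembly = 61.5 and 4·y_carpentry + 1·y_assembly = 36.5.
This yields shadow prices y_carpentry = 7.5, y_assembly = 6.5.
Δz = y_carpentry·Δb = 7.5 × (-5) = -37.5, so new z* = 2360 − 37.5 = 2322.5.

2322.5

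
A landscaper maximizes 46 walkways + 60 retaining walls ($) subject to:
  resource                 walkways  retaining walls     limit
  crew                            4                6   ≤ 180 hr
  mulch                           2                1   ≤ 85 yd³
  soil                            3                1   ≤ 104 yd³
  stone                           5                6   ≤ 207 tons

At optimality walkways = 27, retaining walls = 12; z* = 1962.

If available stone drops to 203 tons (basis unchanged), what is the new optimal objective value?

1938

At the optimum: crew uses 180 of 180 (binding); mulch uses 66 of 85 (slack = 19); soil uses 93 of 104 (slack = 11); stone uses 207 of 207 (binding).
By complementary slackness, y = 0 for the non-binding constraints.
The binding rows give the dual system: 4·y_crew + 5·y_stone = 46 and 6·y_crew + 6·y_stone = 60.
Solving: y_crew = 4, y_stone = 6.
Δz = y_stone·Δb = 6 × (-4) = -24, so new z* = 1962 − 24 = 1938.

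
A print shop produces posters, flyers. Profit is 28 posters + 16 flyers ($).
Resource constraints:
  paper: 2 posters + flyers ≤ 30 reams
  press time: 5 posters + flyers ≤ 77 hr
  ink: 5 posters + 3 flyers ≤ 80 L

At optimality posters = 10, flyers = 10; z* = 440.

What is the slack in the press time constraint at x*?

17

press time used = 5·10 + 1·10 = 60; slack = 77 − 60 = 17.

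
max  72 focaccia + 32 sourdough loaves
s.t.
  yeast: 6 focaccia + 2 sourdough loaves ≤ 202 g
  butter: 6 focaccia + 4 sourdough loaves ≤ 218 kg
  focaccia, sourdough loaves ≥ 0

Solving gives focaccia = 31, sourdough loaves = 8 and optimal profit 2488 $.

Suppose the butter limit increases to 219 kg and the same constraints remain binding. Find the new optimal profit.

2492

Both yeast and butter are binding at x*.
The binding rows give the dual system: 6·y_yeast + 6·y_butter = 72 and 2·y_yeast + 4·y_butter = 32.
This yields shadow prices y_yeast = 8, y_butter = 4.
Δz = y_butter·Δb = 4 × (1) = 4, so new z* = 2488 + 4 = 2492.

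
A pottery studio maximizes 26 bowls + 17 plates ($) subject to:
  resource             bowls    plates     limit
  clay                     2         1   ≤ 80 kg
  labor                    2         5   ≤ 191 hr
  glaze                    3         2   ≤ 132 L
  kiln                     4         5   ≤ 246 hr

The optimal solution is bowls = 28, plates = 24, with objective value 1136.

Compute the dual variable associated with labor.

0

Binding: clay and glaze. Non-binding: labor (15 unused), kiln (14 unused).
Since labor, kiln are not tight, their duals are 0.
Dual feasibility on the basic columns requires 2·y_clay + 3·y_glaze = 26, 1·y_clay + 2·y_glaze = 17.
Solving: y_clay = 1, y_glaze = 8.
Shadow price of labor = 0.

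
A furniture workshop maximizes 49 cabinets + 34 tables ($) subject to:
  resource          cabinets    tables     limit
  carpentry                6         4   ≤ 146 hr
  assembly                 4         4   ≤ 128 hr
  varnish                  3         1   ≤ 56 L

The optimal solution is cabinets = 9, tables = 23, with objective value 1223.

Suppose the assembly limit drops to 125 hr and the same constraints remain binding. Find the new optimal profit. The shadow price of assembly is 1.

Δb = -3, so new z* = 1223 + (1)·(-3) = 1223 − 3 = 1220.

1220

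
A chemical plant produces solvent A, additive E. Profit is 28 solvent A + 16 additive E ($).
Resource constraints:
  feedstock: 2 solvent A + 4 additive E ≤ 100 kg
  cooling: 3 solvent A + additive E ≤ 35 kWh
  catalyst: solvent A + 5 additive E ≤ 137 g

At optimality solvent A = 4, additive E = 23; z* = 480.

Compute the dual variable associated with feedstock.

2

Binding: feedstock and cooling. Non-binding: catalyst (18 unused).
Slack constraints have shadow price 0 (complementary slackness).
The binding rows give the dual system: 2·y_feedstock + 3·y_cooling = 28 and 4·y_feedstock + 1·y_cooling = 16.
Solving: y_feedstock = 2, y_cooling = 8.
Shadow price of feedstock = 2.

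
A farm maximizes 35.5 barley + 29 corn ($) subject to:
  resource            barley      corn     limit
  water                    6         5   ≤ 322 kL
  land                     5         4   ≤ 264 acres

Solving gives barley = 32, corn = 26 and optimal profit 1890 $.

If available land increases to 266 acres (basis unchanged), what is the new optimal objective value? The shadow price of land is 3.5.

1897

Δb = 2, so new z* = 1890 + (3.5)·(2) = 1890 + 7 = 1897.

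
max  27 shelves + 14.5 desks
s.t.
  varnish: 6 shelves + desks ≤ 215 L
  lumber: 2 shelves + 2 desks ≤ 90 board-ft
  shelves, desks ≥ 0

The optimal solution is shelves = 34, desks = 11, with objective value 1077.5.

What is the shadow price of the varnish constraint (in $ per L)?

2.5

Both varnish and lumber are binding at x*.
The binding rows give the dual system: 6·y_varnish + 2·y_lumber = 27 and 1·y_varnish + 2·y_lumber = 14.5.
This yields shadow prices y_varnish = 2.5, y_lumber = 6.
Shadow price of varnish = 2.5.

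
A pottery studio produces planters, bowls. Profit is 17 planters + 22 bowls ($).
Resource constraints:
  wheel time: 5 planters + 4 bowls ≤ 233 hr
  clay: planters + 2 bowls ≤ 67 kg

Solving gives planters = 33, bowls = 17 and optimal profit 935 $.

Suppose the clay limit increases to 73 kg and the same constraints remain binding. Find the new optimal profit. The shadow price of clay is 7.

Δb = 6, so new z* = 935 + (7)·(6) = 935 + 42 = 977.

977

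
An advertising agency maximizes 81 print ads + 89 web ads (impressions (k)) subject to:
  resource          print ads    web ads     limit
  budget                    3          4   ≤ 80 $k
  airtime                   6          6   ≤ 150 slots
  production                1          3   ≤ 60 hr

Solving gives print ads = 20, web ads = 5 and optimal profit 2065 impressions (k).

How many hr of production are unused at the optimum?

production used = 1·20 + 3·5 = 35; slack = 60 − 35 = 25.

25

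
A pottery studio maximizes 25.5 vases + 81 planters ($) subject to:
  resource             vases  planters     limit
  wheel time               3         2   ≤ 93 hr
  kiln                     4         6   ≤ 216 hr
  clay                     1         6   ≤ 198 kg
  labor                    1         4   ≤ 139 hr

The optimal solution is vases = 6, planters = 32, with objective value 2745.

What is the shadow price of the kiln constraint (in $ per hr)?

Binding: kiln and clay. Non-binding: wheel time (11 unused), labor (5 unused).
By complementary slackness, y = 0 for the non-binding constraints.
Dual feasibility on the basic columns requires 4·y_kiln + 1·y_clay = 25.5, 6·y_kiln + 6·y_clay = 81.
Solving: y_kiln = 4, y_clay = 9.5.
Shadow price of kiln = 4.

4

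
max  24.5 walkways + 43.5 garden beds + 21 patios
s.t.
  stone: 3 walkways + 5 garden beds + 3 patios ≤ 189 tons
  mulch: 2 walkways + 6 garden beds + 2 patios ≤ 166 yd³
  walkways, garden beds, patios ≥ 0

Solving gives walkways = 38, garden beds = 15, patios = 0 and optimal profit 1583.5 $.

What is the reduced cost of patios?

Both stone and mulch are binding at x*.
The binding rows give the dual system: 3·y_stone + 2·y_mulch = 24.5 and 5·y_stone + 6·y_mulch = 43.5.
This yields shadow prices y_stone = 7.5, y_mulch = 1.
Reduced cost of patios: c₃ − yᵀa₃ = 21 − (7.5·3 + 1·2) = 21 − 24.5 = -3.5.

-3.5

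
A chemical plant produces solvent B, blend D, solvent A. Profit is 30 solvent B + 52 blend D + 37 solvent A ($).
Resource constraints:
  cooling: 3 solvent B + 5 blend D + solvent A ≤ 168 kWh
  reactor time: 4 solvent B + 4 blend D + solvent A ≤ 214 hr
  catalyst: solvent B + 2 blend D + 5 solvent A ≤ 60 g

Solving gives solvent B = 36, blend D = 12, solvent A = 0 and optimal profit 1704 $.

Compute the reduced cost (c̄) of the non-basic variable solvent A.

-1

At the optimum: cooling uses 168 of 168 (binding); reactor time uses 192 of 214 (slack = 22); catalyst uses 60 of 60 (binding).
Slack constraints have shadow price 0 (complementary slackness).
From A_Bᵀ y = c: 3·y_cooling + 1·y_catalyst = 30; 5·y_cooling + 2·y_catalyst = 52.
This yields shadow prices y_cooling = 8, y_catalyst = 6.
Reduced cost of solvent A: c₃ − yᵀa₃ = 37 − (8·1 + 6·5) = 37 − 38 = -1.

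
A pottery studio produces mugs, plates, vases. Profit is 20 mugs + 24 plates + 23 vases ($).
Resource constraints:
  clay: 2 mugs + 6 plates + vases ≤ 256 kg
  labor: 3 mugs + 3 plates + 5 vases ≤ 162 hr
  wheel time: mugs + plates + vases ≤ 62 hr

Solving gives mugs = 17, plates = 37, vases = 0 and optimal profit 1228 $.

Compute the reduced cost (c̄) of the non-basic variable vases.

Check each constraint at x*: clay 256/256 (tight); labor 162/162 (tight); wheel time 54/62 (slack 8).
Slack constraints have shadow price 0 (complementary slackness).
Dual feasibility on the basic columns requires 2·y_clay + 3·y_labor = 20, 6·y_clay + 3·y_labor = 24.
→ y_clay = 1 and y_labor = 6.
Reduced cost of vases: c₃ − yᵀa₃ = 23 − (1·1 + 6·5) = 23 − 31 = -8.

-8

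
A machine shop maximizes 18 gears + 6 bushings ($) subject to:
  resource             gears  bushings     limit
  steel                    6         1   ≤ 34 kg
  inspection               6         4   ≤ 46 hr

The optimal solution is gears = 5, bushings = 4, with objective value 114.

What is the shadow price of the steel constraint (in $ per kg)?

2

At the optimum: steel uses 34 of 34 (binding); inspection uses 46 of 46 (binding).
Dual feasibility on the basic columns requires 6·y_steel + 6·y_inspection = 18, 1·y_steel + 4·y_inspection = 6.
Solving: y_steel = 2, y_inspection = 1.
Shadow price of steel = 2.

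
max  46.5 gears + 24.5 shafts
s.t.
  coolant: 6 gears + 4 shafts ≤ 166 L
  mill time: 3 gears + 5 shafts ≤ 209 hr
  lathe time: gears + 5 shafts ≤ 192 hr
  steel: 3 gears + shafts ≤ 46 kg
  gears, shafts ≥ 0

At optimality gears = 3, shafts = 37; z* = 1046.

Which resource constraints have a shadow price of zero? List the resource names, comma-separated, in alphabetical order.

lathe time, mill time

coolant: 166/166 (binding)
mill time: 194/209 (slack 15)
lathe time: 188/192 (slack 4)
steel: 46/46 (binding)
By complementary slackness, a constraint with positive slack has shadow price 0 → lathe time, mill time.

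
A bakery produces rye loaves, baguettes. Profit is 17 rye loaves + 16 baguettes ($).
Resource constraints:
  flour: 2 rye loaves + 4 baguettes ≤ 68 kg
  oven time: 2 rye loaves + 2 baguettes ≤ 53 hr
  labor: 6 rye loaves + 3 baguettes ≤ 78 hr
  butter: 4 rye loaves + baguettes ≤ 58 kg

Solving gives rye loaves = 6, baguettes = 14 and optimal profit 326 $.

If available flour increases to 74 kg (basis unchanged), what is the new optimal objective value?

At the optimum: flour uses 68 of 68 (binding); oven time uses 40 of 53 (slack = 13); labor uses 78 of 78 (binding); butter uses 38 of 58 (slack = 20).
By complementary slackness, y = 0 for the non-binding constraints.
From A_Bᵀ y = c: 2·y_flour + 6·y_labor = 17; 4·y_flour + 3·y_labor = 16.
Solving: y_flour = 2.5, y_labor = 2.
Δz = y_flour·Δb = 2.5 × (6) = 15, so new z* = 326 + 15 = 341.

341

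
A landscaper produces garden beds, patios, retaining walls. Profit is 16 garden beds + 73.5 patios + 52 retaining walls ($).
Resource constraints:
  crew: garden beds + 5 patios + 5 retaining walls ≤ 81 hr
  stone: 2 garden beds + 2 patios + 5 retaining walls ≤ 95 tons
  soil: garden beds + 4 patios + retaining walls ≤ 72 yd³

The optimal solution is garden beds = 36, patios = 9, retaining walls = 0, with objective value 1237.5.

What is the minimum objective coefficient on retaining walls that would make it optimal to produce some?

54

At the optimum: crew uses 81 of 81 (binding); stone uses 90 of 95 (slack = 5); soil uses 72 of 72 (binding).
Slack constraints have shadow price 0 (complementary slackness).
From A_Bᵀ y = c: 1·y_crew + 1·y_soil = 16; 5·y_crew + 4·y_soil = 73.5.
Solving: y_crew = 9.5, y_soil = 6.5.
retaining walls enters the basis when its profit ≥ yᵀa₃ = 9.5·5 + 6.5·1 = 54.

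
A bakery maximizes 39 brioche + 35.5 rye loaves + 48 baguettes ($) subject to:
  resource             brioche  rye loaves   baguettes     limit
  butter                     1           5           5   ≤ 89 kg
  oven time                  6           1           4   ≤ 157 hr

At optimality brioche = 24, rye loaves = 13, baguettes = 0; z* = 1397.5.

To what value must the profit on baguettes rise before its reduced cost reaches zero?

52

Check each constraint at x*: butter 89/89 (tight); oven time 157/157 (tight).
From A_Bᵀ y = c: 1·y_butter + 6·y_oven time = 39; 5·y_butter + 1·y_oven time = 35.5.
Solving: y_butter = 6, y_oven time = 5.5.
baguettes enters the basis when its profit ≥ yᵀa₃ = 6·5 + 5.5·4 = 52.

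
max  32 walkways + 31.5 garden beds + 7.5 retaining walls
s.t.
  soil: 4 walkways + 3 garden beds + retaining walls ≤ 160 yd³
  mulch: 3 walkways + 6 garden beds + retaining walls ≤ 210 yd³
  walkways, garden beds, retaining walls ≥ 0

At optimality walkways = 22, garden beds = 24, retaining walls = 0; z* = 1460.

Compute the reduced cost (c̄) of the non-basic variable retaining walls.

Both soil and mulch are binding at x*.
Dual feasibility on the basic columns requires 4·y_soil + 3·y_mulch = 32, 3·y_soil + 6·y_mulch = 31.5.
This yields shadow prices y_soil = 6.5, y_mulch = 2.
Reduced cost of retaining walls: c₃ − yᵀa₃ = 7.5 − (6.5·1 + 2·1) = 7.5 − 8.5 = -1.

-1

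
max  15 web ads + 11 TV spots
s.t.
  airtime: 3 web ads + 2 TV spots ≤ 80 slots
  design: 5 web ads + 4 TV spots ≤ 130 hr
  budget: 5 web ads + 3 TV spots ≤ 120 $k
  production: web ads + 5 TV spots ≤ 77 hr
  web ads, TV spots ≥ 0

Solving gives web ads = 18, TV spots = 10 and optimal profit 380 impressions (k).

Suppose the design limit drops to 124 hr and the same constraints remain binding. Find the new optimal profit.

Check each constraint at x*: airtime 74/80 (slack 6); design 130/130 (tight); budget 120/120 (tight); production 68/77 (slack 9).
Since airtime, production are not tight, their duals are 0.
From A_Bᵀ y = c: 5·y_design + 5·y_budget = 15; 4·y_design + 3·y_budget = 11.
→ y_design = 2 and y_budget = 1.
Δz = y_design·Δb = 2 × (-6) = -12, so new z* = 380 − 12 = 368.

368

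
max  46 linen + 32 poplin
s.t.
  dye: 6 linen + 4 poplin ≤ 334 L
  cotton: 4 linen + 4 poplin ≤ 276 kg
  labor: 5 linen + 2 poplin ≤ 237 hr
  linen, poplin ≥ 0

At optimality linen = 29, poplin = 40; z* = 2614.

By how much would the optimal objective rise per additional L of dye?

7

At the optimum: dye uses 334 of 334 (binding); cotton uses 276 of 276 (binding); labor uses 225 of 237 (slack = 12).
By complementary slackness, y = 0 for the non-binding constraint.
Dual feasibility on the basic columns requires 6·y_dye + 4·y_cotton = 46, 4·y_dye + 4·y_cotton = 32.
This yields shadow prices y_dye = 7, y_cotton = 1.
Shadow price of dye = 7.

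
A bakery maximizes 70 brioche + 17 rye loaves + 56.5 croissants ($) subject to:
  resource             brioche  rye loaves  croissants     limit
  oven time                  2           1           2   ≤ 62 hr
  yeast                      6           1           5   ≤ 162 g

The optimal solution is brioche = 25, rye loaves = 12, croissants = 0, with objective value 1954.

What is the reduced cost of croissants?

Both oven time and yeast are binding at x*.
The binding rows give the dual system: 2·y_oven time + 6·y_yeast = 70 and 1·y_oven time + 1·y_yeast = 17.
Solving: y_oven time = 8, y_yeast = 9.
Reduced cost of croissants: c₃ − yᵀa₃ = 56.5 − (8·2 + 9·5) = 56.5 − 61 = -4.5.

-4.5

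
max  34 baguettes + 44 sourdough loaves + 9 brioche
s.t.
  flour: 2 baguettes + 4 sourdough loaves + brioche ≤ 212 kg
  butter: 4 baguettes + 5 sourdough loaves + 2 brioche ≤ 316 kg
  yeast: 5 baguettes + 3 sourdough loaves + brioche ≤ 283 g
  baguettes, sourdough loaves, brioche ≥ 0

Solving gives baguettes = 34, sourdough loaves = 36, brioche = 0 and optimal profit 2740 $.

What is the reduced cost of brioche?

At the optimum: flour uses 212 of 212 (binding); butter uses 316 of 316 (binding); yeast uses 278 of 283 (slack = 5).
Slack constraints have shadow price 0 (complementary slackness).
Dual feasibility on the basic columns requires 2·y_flour + 4·y_butter = 34, 4·y_flour + 5·y_butter = 44.
→ y_flour = 1 and y_butter = 8.
Reduced cost of brioche: c₃ − yᵀa₃ = 9 − (1·1 + 8·2) = 9 − 17 = -8.

-8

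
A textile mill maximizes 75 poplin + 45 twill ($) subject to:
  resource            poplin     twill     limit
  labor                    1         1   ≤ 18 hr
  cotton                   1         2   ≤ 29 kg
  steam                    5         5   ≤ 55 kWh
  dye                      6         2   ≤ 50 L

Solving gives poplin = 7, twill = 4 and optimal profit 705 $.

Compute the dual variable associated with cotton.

0

Binding: steam and dye. Non-binding: labor (7 unused), cotton (14 unused).
Since labor, cotton are not tight, their duals are 0.
From A_Bᵀ y = c: 5·y_steam + 6·y_dye = 75; 5·y_steam + 2·y_dye = 45.
→ y_steam = 6 and y_dye = 7.5.
Shadow price of cotton = 0.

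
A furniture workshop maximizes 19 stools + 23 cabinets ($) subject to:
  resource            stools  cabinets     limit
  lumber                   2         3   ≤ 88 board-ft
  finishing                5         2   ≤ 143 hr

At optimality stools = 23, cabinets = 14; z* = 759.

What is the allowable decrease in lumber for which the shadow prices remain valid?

Binding constraints: lumber, finishing. The basis is B = [[2,3],[5,2]] with det -11.
Per unit decrease in lumber, x* moves by d = (0.1818, -0.4545).
The basis stays optimal until cabinets reaches 0; allowable decrease = 30.8 board-ft.

30.8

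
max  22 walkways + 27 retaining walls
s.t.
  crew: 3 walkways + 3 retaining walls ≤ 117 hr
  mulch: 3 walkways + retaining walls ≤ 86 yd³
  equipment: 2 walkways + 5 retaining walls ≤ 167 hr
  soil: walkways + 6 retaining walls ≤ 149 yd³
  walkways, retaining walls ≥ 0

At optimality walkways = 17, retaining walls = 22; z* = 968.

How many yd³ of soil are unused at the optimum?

soil used = 1·17 + 6·22 = 149; slack = 149 − 149 = 0.

0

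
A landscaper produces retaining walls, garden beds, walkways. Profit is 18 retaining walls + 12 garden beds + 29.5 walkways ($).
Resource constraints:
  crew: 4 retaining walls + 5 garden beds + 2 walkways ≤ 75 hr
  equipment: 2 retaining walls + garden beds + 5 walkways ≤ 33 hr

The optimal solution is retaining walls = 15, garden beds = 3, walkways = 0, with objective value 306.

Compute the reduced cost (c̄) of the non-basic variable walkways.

Check each constraint at x*: crew 75/75 (tight); equipment 33/33 (tight).
Dual feasibility on the basic columns requires 4·y_crew + 2·y_equipment = 18, 5·y_crew + 1·y_equipment = 12.
Solving: y_crew = 1, y_equipment = 7.
Reduced cost of walkways: c₃ − yᵀa₃ = 29.5 − (1·2 + 7·5) = 29.5 − 37 = -7.5.

-7.5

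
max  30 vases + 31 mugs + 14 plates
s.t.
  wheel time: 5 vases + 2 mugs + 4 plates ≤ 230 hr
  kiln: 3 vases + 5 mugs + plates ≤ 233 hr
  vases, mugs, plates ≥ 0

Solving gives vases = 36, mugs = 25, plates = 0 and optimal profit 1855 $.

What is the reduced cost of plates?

-3

Both wheel time and kiln are binding at x*.
From A_Bᵀ y = c: 5·y_wheel time + 3·y_kiln = 30; 2·y_wheel time + 5·y_kiln = 31.
This yields shadow prices y_wheel time = 3, y_kiln = 5.
Reduced cost of plates: c₃ − yᵀa₃ = 14 − (3·4 + 5·1) = 14 − 17 = -3.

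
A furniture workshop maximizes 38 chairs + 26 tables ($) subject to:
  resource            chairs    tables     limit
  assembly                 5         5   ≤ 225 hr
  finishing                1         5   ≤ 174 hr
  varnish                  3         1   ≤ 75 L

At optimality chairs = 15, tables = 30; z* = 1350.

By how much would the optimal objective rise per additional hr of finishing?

Binding: assembly and varnish. Non-binding: finishing (9 unused).
By complementary slackness, y = 0 for the non-binding constraint.
Dual feasibility on the basic columns requires 5·y_assembly + 3·y_varnish = 38, 5·y_assembly + 1·y_varnish = 26.
Solving: y_assembly = 4, y_varnish = 6.
Shadow price of finishing = 0.

0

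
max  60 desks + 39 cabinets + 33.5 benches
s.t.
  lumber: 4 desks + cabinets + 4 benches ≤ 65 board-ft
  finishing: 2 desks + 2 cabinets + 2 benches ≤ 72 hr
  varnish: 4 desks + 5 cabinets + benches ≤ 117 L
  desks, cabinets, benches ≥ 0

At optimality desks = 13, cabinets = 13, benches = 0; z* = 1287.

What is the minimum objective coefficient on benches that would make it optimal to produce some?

Binding: lumber and varnish. Non-binding: finishing (20 unused).
Slack constraints have shadow price 0 (complementary slackness).
Dual feasibility on the basic columns requires 4·y_lumber + 4·y_varnish = 60, 1·y_lumber + 5·y_varnish = 39.
Solving: y_lumber = 9, y_varnish = 6.
benches enters the basis when its profit ≥ yᵀa₃ = 9·4 + 6·1 = 42.

42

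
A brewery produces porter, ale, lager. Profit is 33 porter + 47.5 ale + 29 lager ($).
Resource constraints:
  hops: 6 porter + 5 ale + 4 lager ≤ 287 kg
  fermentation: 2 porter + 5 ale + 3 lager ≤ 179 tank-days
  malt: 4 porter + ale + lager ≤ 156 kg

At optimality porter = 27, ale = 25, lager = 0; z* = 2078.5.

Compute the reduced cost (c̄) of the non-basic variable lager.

-3

Binding: hops and fermentation. Non-binding: malt (23 unused).
Since malt is not tight, its dual is 0.
Dual feasibility on the basic columns requires 6·y_hops + 2·y_fermentation = 33, 5·y_hops + 5·y_fermentation = 47.5.
Solving: y_hops = 3.5, y_fermentation = 6.
Reduced cost of lager: c₃ − yᵀa₃ = 29 − (3.5·4 + 6·3) = 29 − 32 = -3.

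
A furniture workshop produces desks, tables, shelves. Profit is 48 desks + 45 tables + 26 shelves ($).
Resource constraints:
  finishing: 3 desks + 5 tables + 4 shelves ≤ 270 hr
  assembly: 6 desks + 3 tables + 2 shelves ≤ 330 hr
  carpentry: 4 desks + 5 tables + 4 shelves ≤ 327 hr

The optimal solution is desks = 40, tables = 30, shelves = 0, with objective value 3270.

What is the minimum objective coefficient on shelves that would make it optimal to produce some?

At the optimum: finishing uses 270 of 270 (binding); assembly uses 330 of 330 (binding); carpentry uses 310 of 327 (slack = 17).
Slack constraints have shadow price 0 (complementary slackness).
The binding rows give the dual system: 3·y_finishing + 6·y_assembly = 48 and 5·y_finishing + 3·y_assembly = 45.
Solving: y_finishing = 6, y_assembly = 5.
shelves enters the basis when its profit ≥ yᵀa₃ = 6·4 + 5·2 = 34.

34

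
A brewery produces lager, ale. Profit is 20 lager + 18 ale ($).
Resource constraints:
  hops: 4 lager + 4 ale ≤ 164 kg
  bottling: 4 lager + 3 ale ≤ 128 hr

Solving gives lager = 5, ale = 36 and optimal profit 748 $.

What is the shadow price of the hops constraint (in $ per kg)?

3

At the optimum: hops uses 164 of 164 (binding); bottling uses 128 of 128 (binding).
Dual feasibility on the basic columns requires 4·y_hops + 4·y_bottling = 20, 4·y_hops + 3·y_bottling = 18.
This yields shadow prices y_hops = 3, y_bottling = 2.
Shadow price of hops = 3.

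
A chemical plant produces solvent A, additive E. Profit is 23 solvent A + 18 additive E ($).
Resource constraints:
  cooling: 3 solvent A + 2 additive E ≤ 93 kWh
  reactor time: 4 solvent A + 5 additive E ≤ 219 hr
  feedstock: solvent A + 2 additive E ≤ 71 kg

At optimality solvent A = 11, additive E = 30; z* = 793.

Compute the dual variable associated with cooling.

7

Binding: cooling and feedstock. Non-binding: reactor time (25 unused).
By complementary slackness, y = 0 for the non-binding constraint.
The binding rows give the dual system: 3·y_cooling + 1·y_feedstock = 23 and 2·y_cooling + 2·y_feedstock = 18.
→ y_cooling = 7 and y_feedstock = 2.
Shadow price of cooling = 7.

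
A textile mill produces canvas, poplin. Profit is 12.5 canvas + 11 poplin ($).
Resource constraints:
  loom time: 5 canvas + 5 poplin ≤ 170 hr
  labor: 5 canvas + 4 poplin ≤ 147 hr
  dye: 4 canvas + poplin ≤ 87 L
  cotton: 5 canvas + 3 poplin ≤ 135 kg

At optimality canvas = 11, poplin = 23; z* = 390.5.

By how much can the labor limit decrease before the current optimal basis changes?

11

Binding constraints: loom time, labor. The basis is B = [[5,5],[5,4]] with det -5.
Per unit decrease in labor, x* moves by d = (-1, 1).
The basis stays optimal until canvas reaches 0; allowable decrease = 11 hr.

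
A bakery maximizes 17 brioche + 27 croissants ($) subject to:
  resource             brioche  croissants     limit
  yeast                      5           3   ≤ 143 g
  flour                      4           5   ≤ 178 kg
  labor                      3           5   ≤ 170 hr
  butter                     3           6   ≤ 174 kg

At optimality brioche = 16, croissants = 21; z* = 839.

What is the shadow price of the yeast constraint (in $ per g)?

1

At the optimum: yeast uses 143 of 143 (binding); flour uses 169 of 178 (slack = 9); labor uses 153 of 170 (slack = 17); butter uses 174 of 174 (binding).
By complementary slackness, y = 0 for the non-binding constraints.
The binding rows give the dual system: 5·y_yeast + 3·y_butter = 17 and 3·y_yeast + 6·y_butter = 27.
This yields shadow prices y_yeast = 1, y_butter = 4.
Shadow price of yeast = 1.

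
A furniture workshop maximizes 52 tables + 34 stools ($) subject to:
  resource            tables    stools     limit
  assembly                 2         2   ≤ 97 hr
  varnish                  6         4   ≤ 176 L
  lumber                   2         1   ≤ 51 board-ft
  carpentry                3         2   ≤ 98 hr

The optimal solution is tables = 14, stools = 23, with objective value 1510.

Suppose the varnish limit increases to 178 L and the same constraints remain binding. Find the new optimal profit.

1526

Check each constraint at x*: assembly 74/97 (slack 23); varnish 176/176 (tight); lumber 51/51 (tight); carpentry 88/98 (slack 10).
Slack constraints have shadow price 0 (complementary slackness).
Dual feasibility on the basic columns requires 6·y_varnish + 2·y_lumber = 52, 4·y_varnish + 1·y_lumber = 34.
This yields shadow prices y_varnish = 8, y_lumber = 2.
Δz = y_varnish·Δb = 8 × (2) = 16, so new z* = 1510 + 16 = 1526.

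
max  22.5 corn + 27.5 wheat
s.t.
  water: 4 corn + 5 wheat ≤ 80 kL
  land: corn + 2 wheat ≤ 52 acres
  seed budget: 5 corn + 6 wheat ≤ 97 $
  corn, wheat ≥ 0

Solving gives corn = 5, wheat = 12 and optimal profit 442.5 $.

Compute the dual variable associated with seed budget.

Binding: water and seed budget. Non-binding: land (23 unused).
Slack constraints have shadow price 0 (complementary slackness).
From A_Bᵀ y = c: 4·y_water + 5·y_seed budget = 22.5; 5·y_water + 6·y_seed budget = 27.5.
Solving: y_water = 2.5, y_seed budget = 2.5.
Shadow price of seed budget = 2.5.

2.5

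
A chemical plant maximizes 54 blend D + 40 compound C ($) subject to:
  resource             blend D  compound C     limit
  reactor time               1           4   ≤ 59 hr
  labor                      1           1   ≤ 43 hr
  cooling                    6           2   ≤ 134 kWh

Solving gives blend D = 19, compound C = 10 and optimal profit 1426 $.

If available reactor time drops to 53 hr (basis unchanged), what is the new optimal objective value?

Check each constraint at x*: reactor time 59/59 (tight); labor 29/43 (slack 14); cooling 134/134 (tight).
Since labor is not tight, its dual is 0.
The binding rows give the dual system: 1·y_reactor time + 6·y_cooling = 54 and 4·y_reactor time + 2·y_cooling = 40.
This yields shadow prices y_reactor time = 6, y_cooling = 8.
Δz = y_reactor time·Δb = 6 × (-6) = -36, so new z* = 1426 − 36 = 1390.

1390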